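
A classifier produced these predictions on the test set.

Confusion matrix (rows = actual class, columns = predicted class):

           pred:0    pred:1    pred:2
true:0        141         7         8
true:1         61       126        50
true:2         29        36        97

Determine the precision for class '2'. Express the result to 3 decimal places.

Take TP from the diagonal, FP from the rest of the '2' prediction marginal, FN from the rest of the '2' actual marginal.
precision = TP/(TP+FP).
2: TP=97, FP=8+50=58 → 97/155 = 0.6258

0.626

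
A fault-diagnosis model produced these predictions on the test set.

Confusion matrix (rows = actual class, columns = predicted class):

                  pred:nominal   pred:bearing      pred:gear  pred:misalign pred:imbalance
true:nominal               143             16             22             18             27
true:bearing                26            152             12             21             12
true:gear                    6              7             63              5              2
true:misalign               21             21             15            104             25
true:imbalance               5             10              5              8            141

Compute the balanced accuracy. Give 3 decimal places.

Balanced accuracy = mean of per-class recall.
  nominal: recall = 143/226 = 0.6327
  bearing: recall = 152/223 = 0.6816
  gear: recall = 63/83 = 0.7590
  misalign: recall = 104/186 = 0.5591
  imbalance: recall = 141/169 = 0.8343
Mean = (0.6327 + 0.6816 + 0.7590 + 0.5591 + 0.8343) / 5 = 0.693

0.693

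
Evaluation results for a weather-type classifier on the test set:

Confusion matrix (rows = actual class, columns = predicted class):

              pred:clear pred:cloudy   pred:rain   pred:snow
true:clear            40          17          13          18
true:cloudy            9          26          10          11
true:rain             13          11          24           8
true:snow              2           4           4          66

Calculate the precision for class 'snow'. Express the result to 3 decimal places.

0.641

precision = TP/(TP+FP).
snow: TP=66, FP=18+11+8=37 → 66/103 = 0.6408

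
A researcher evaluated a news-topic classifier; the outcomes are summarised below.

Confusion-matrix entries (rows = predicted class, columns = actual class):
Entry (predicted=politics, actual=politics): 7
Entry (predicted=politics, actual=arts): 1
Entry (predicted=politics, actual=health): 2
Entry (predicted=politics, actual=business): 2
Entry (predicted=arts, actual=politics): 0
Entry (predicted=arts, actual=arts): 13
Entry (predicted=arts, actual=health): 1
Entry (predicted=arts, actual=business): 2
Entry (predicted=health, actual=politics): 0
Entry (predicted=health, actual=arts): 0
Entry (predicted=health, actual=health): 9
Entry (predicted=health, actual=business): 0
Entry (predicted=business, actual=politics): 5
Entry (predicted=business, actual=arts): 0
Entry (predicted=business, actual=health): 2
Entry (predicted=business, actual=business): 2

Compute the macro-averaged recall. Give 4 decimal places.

Per-class recall (TP/(TP+FN)):
  politics: TP=7, FN=0+0+5=5 → 7/12 = 0.58333
  arts: TP=13, FN=1+0+0=1 → 13/14 = 0.92857
  health: TP=9, FN=2+1+2=5 → 9/14 = 0.64286
  business: TP=2, FN=2+2+0=4 → 2/6 = 0.33333
Macro-recall = mean = (0.58333 + 0.92857 + 0.64286 + 0.33333) / 4 = 0.6220

0.6220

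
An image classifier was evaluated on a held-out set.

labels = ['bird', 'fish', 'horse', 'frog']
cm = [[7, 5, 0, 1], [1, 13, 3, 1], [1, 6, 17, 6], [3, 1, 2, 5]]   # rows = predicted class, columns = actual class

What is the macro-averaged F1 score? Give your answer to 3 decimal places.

0.559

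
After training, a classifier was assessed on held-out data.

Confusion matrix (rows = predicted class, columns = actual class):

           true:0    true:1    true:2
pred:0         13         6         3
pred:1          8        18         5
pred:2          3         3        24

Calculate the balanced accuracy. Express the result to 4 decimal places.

0.6528

Balanced accuracy = mean of per-class recall.
  0: recall = 13/24 = 0.54167
  1: recall = 18/27 = 0.66667
  2: recall = 24/32 = 0.75000
Mean = (0.54167 + 0.66667 + 0.75000) / 3 = 0.6528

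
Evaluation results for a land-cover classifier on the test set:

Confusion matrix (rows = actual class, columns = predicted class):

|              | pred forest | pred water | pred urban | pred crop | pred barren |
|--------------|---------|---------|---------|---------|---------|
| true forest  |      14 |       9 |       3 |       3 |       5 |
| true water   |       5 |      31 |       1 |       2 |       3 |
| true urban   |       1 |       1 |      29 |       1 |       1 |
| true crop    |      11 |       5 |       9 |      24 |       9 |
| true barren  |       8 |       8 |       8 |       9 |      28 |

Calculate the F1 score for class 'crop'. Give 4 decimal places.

0.4948

Take TP from the diagonal, FP from the rest of the 'crop' prediction marginal, FN from the rest of the 'crop' actual marginal.
F1 score = 2·TP/(2·TP+FP+FN).
crop: TP=24, FP=3+2+1+9=15, FN=11+5+9+9=34 → 48/97 = 0.49485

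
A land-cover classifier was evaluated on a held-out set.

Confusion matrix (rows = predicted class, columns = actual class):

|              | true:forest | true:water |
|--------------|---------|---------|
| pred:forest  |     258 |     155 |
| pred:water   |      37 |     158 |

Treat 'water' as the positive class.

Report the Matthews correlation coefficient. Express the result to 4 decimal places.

0.4062

MCC = (TP·TN − FP·FN) / √((TP+FP)(TP+FN)(TN+FP)(TN+FN))
Numerator = 158·258 − 37·155 = 35029
Denominator = √(195·313·295·413) = √7436199225 = 86233.3997
MCC = 35029 / 86233.3997 = 0.4062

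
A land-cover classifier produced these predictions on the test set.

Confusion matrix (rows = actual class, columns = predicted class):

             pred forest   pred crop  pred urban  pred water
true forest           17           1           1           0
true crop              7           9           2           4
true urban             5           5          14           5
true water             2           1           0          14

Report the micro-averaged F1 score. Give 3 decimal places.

Micro-averaging pools counts across classes: ΣTP=54, ΣFP=33, ΣFN=33.
Micro-F1 score = 2·TP/(2·TP+FP+FN) on pooled counts = 0.621 (equals overall accuracy in single-label multiclass).

0.621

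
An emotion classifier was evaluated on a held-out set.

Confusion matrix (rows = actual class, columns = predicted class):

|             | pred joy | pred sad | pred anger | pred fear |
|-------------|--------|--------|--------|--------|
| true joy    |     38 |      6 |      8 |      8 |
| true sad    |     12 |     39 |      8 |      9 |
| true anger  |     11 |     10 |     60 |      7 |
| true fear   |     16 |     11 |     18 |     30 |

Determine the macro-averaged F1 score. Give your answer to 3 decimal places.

0.565

Per-class F1 score (2·TP/(2·TP+FP+FN)):
  joy: TP=38, FP=12+11+16=39, FN=6+8+8=22 → 76/137 = 0.5547
  sad: TP=39, FP=6+10+11=27, FN=12+8+9=29 → 78/134 = 0.5821
  anger: TP=60, FP=8+8+18=34, FN=11+10+7=28 → 120/182 = 0.6593
  fear: TP=30, FP=8+9+7=24, FN=16+11+18=45 → 60/129 = 0.4651
Macro-F1 score = mean = (0.5547 + 0.5821 + 0.6593 + 0.4651) / 4 = 0.565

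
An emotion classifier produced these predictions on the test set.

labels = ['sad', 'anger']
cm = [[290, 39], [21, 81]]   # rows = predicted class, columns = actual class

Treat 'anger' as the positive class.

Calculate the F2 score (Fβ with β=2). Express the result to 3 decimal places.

Fβ = (1+β²)·TP / ((1+β²)·TP + β²·FN + FP), with β²=4
= 5·81 / (5·81 + 4·39 + 21) = 0.696

0.696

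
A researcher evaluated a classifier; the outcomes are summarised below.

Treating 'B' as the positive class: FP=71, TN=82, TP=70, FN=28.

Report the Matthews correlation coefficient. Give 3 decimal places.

0.246

MCC = (TP·TN − FP·FN) / √((TP+FP)(TP+FN)(TN+FP)(TN+FN))
Numerator = 70·82 − 71·28 = 3752
Denominator = √(141·98·153·110) = √232556940 = 15249.8177
MCC = 3752 / 15249.8177 = 0.246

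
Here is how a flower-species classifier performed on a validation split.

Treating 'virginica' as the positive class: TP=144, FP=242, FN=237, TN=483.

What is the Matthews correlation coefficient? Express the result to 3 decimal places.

MCC = (TP·TN − FP·FN) / √((TP+FP)(TP+FN)(TN+FP)(TN+FN))
Numerator = 144·483 − 242·237 = 12198
Denominator = √(386·381·725·720) = √76768452000 = 277071.2038
MCC = 12198 / 277071.2038 = 0.044

0.044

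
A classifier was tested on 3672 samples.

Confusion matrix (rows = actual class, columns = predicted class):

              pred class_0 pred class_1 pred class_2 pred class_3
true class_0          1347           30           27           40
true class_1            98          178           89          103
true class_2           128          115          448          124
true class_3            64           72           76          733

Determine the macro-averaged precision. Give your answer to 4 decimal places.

Per-class precision (TP/(TP+FP)):
  class_0: TP=1347, FP=98+128+64=290 → 1347/1637 = 0.82285
  class_1: TP=178, FP=30+115+72=217 → 178/395 = 0.45063
  class_2: TP=448, FP=27+89+76=192 → 448/640 = 0.70000
  class_3: TP=733, FP=40+103+124=267 → 733/1000 = 0.73300
Macro-precision = mean = (0.82285 + 0.45063 + 0.70000 + 0.73300) / 4 = 0.6766

0.6766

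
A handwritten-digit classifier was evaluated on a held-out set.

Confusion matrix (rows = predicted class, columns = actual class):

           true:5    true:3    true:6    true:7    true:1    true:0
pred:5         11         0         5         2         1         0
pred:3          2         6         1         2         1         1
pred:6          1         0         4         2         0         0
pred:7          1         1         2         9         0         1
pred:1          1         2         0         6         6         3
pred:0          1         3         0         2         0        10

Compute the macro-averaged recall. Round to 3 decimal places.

Per-class recall (TP/(TP+FN)):
  5: TP=11, FN=2+1+1+1+1=6 → 11/17 = 0.6471
  3: TP=6, FN=0+0+1+2+3=6 → 6/12 = 0.5000
  6: TP=4, FN=5+1+2+0+0=8 → 4/12 = 0.3333
  7: TP=9, FN=2+2+2+6+2=14 → 9/23 = 0.3913
  1: TP=6, FN=1+1+0+0+0=2 → 6/8 = 0.7500
  0: TP=10, FN=0+1+0+1+3=5 → 10/15 = 0.6667
Macro-recall = mean = (0.6471 + 0.5000 + 0.3333 + 0.3913 + 0.7500 + 0.6667) / 6 = 0.548

0.548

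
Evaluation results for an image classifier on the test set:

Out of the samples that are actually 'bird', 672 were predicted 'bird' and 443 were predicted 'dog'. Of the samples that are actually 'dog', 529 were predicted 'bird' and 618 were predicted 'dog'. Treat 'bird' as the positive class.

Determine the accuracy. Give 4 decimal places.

0.5703

Accuracy = (TP+TN)/N = (672+618)/2262 = 0.5703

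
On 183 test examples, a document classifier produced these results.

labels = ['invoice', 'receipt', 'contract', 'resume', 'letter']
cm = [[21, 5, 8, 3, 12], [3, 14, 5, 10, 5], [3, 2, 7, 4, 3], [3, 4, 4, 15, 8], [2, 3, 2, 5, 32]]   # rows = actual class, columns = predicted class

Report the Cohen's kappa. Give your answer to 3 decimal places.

0.351

Observed agreement pₒ = trace/N = 89/183 = 0.4863
Expected agreement pₑ = Σ (rowᵢ·colᵢ)/N² = (49·32 + 37·28 + 19·26 + 34·37 + 44·60)/183² = 0.2089
κ = (pₒ − pₑ)/(1 − pₑ) = (0.4863 − 0.2089)/(1 − 0.2089) = 0.351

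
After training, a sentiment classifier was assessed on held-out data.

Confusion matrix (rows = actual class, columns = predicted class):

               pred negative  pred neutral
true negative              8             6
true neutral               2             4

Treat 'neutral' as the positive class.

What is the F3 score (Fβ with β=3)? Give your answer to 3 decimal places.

Fβ = (1+β²)·TP / ((1+β²)·TP + β²·FN + FP), with β²=9
= 10·4 / (10·4 + 9·2 + 6) = 0.625

0.625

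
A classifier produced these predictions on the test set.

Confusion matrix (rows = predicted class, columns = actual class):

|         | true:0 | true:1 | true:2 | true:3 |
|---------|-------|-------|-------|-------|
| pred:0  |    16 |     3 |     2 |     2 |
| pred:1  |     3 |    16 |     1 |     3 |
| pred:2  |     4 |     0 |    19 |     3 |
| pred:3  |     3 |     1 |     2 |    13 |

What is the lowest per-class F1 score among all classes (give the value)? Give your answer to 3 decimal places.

0.650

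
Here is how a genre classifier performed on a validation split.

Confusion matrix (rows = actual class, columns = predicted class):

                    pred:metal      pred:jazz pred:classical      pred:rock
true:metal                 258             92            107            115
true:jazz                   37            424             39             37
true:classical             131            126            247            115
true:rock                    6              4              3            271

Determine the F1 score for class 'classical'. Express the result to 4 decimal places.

0.4867

Treat 'classical' as positive and all other classes as negative.
F1 score = 2·TP/(2·TP+FP+FN).
classical: TP=247, FP=107+39+3=149, FN=131+126+115=372 → 494/1015 = 0.48670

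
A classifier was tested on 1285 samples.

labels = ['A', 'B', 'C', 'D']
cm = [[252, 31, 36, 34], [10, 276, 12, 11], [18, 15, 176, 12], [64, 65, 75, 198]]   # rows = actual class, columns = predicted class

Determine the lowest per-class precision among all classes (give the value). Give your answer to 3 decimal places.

0.589

Per-class precision (TP/(TP+FP)):
  A: TP=252, FP=10+18+64=92 → 252/344 = 0.7326
  B: TP=276, FP=31+15+65=111 → 276/387 = 0.7132
  C: TP=176, FP=36+12+75=123 → 176/299 = 0.5886
  D: TP=198, FP=34+11+12=57 → 198/255 = 0.7765
Lowest is class 'C' with precision = 0.589.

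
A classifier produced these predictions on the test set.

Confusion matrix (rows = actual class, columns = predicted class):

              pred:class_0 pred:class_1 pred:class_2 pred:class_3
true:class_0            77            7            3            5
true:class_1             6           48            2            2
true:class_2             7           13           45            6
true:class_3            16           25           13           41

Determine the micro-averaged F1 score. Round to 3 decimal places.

0.668

Micro-averaging pools counts across classes: ΣTP=211, ΣFP=105, ΣFN=105.
Micro-F1 score = 2·TP/(2·TP+FP+FN) on pooled counts = 0.668 (equals overall accuracy in single-label multiclass).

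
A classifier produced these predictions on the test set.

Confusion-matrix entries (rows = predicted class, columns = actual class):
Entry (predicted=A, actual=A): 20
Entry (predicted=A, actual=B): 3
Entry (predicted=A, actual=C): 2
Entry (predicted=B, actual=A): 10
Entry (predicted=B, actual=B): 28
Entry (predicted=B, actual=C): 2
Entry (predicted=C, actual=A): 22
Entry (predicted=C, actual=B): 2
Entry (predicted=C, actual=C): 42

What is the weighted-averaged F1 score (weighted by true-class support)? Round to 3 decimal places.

Per-class F1 score (2·TP/(2·TP+FP+FN)):
  A: TP=20, FP=3+2=5, FN=10+22=32 → 40/77 = 0.5195
  B: TP=28, FP=10+2=12, FN=3+2=5 → 56/73 = 0.7671
  C: TP=42, FP=22+2=24, FN=2+2=4 → 84/112 = 0.7500
Weighted-F1 score = Σ (supportᵢ/N)·F1 scoreᵢ with N=131: (52/131)·0.5195 + (33/131)·0.7671 + (46/131)·0.7500 = 0.663

0.663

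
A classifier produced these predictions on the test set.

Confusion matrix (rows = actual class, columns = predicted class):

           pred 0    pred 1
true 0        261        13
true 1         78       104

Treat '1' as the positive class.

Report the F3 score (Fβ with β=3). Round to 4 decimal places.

0.5926

Fβ = (1+β²)·TP / ((1+β²)·TP + β²·FN + FP), with β²=9
= 10·104 / (10·104 + 9·78 + 13) = 0.5926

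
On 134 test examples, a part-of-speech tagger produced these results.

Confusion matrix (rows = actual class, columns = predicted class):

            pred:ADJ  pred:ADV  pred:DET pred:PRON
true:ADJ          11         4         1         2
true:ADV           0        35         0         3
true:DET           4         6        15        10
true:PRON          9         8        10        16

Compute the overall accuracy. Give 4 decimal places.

Accuracy = trace / total = (11+35+15+16=77) / 134 = 77/134 = 0.5746

0.5746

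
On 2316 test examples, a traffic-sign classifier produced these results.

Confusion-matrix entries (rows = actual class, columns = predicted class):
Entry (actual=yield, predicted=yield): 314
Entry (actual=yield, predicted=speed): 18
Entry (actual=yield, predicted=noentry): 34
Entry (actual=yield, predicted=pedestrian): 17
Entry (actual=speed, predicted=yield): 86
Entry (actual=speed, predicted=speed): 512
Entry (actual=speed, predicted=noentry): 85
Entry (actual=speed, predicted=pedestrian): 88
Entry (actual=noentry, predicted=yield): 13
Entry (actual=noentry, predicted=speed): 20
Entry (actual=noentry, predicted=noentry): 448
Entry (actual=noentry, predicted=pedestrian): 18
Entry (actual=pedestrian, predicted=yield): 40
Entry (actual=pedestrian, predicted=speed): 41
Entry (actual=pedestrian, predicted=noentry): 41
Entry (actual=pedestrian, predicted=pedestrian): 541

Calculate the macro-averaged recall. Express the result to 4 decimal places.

Per-class recall (TP/(TP+FN)):
  yield: TP=314, FN=18+34+17=69 → 314/383 = 0.81984
  speed: TP=512, FN=86+85+88=259 → 512/771 = 0.66407
  noentry: TP=448, FN=13+20+18=51 → 448/499 = 0.89780
  pedestrian: TP=541, FN=40+41+41=122 → 541/663 = 0.81599
Macro-recall = mean = (0.81984 + 0.66407 + 0.89780 + 0.81599) / 4 = 0.7994

0.7994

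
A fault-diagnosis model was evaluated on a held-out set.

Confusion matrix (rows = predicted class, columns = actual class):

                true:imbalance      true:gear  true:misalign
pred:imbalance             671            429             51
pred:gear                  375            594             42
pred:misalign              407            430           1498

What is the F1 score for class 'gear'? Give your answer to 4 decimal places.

Treat 'gear' as positive and all other classes as negative.
F1 score = 2·TP/(2·TP+FP+FN).
gear: TP=594, FP=375+42=417, FN=429+430=859 → 1188/2464 = 0.48214

0.4821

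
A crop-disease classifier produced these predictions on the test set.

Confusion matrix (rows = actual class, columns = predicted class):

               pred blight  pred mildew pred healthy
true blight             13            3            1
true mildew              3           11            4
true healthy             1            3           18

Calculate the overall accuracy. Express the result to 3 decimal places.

Accuracy = trace / total = (13+11+18=42) / 57 = 42/57 = 0.737

0.737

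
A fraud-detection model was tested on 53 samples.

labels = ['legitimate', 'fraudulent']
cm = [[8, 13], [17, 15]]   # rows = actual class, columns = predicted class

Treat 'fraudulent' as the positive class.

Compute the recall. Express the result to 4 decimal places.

0.4688

Recall = TP/(TP+FN) = 15/(15+17) = 15/32 = 0.4688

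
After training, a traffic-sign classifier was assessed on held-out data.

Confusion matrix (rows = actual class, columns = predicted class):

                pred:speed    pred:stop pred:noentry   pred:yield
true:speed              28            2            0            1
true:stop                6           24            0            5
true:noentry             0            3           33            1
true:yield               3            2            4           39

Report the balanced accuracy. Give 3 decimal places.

0.823

Balanced accuracy = mean of per-class recall.
  speed: recall = 28/31 = 0.9032
  stop: recall = 24/35 = 0.6857
  noentry: recall = 33/37 = 0.8919
  yield: recall = 39/48 = 0.8125
Mean = (0.9032 + 0.6857 + 0.8919 + 0.8125) / 4 = 0.823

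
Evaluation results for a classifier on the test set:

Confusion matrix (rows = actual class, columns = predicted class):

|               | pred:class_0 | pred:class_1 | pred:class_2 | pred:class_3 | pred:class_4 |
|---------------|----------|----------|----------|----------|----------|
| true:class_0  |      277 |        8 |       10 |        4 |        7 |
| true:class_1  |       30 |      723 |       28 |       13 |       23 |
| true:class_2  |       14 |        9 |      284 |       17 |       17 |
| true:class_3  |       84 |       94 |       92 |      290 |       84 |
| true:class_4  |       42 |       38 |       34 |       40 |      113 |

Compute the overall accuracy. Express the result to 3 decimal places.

0.710

Accuracy = trace / total = (277+723+284+290+113=1687) / 2375 = 1687/2375 = 0.710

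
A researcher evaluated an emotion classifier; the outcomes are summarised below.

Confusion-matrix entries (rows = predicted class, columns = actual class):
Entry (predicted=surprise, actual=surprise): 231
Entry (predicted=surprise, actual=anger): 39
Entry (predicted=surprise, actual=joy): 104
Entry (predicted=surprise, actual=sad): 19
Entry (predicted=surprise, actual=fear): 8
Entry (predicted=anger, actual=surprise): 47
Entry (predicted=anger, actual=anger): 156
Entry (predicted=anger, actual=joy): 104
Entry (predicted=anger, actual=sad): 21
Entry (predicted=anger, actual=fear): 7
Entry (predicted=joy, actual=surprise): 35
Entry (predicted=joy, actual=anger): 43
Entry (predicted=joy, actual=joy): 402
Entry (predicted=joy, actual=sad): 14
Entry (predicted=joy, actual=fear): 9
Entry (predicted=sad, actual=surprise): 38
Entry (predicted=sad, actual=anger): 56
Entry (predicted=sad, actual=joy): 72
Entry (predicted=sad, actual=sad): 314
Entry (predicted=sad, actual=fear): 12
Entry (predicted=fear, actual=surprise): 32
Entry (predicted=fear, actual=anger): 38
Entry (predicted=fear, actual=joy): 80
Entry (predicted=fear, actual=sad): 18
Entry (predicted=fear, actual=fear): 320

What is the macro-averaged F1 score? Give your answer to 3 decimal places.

Per-class F1 score (2·TP/(2·TP+FP+FN)):
  surprise: TP=231, FP=39+104+19+8=170, FN=47+35+38+32=152 → 462/784 = 0.5893
  anger: TP=156, FP=47+104+21+7=179, FN=39+43+56+38=176 → 312/667 = 0.4678
  joy: TP=402, FP=35+43+14+9=101, FN=104+104+72+80=360 → 804/1265 = 0.6356
  sad: TP=314, FP=38+56+72+12=178, FN=19+21+14+18=72 → 628/878 = 0.7153
  fear: TP=320, FP=32+38+80+18=168, FN=8+7+9+12=36 → 640/844 = 0.7583
Macro-F1 score = mean = (0.5893 + 0.4678 + 0.6356 + 0.7153 + 0.7583) / 5 = 0.633

0.633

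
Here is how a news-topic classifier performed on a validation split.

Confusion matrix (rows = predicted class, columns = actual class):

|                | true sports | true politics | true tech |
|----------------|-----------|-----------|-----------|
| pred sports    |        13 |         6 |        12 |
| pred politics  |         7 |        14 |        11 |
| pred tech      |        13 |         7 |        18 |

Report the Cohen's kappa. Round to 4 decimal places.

Observed agreement pₒ = trace/N = 45/101 = 0.44554
Expected agreement pₑ = Σ (rowᵢ·colᵢ)/N² = (33·31 + 27·32 + 41·38)/101² = 0.33771
κ = (pₒ − pₑ)/(1 − pₑ) = (0.44554 − 0.33771)/(1 − 0.33771) = 0.1628

0.1628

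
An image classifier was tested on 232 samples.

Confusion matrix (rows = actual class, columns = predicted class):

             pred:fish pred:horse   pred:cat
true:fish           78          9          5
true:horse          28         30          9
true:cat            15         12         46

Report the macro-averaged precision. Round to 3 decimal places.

0.667

Per-class precision (TP/(TP+FP)):
  fish: TP=78, FP=28+15=43 → 78/121 = 0.6446
  horse: TP=30, FP=9+12=21 → 30/51 = 0.5882
  cat: TP=46, FP=5+9=14 → 46/60 = 0.7667
Macro-precision = mean = (0.6446 + 0.5882 + 0.7667) / 3 = 0.667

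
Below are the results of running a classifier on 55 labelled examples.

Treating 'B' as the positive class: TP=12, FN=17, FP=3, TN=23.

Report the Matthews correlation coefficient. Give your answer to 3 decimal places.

MCC = (TP·TN − FP·FN) / √((TP+FP)(TP+FN)(TN+FP)(TN+FN))
Numerator = 12·23 − 3·17 = 225
Denominator = √(15·29·26·40) = √452400 = 672.6069
MCC = 225 / 672.6069 = 0.335

0.335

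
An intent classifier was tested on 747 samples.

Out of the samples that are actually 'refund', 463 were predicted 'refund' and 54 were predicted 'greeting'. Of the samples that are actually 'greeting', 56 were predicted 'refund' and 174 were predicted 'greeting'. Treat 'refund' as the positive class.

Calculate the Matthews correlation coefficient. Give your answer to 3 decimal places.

0.654

MCC = (TP·TN − FP·FN) / √((TP+FP)(TP+FN)(TN+FP)(TN+FN))
Numerator = 463·174 − 56·54 = 77538
Denominator = √(519·517·230·228) = √14070858120 = 118620.6479
MCC = 77538 / 118620.6479 = 0.654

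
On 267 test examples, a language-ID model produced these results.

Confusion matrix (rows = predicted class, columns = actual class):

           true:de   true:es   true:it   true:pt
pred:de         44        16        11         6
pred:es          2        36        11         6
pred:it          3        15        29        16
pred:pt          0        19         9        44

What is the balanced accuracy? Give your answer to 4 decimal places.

0.6028

Balanced accuracy = mean of per-class recall.
  de: recall = 44/49 = 0.89796
  es: recall = 36/86 = 0.41860
  it: recall = 29/60 = 0.48333
  pt: recall = 44/72 = 0.61111
Mean = (0.89796 + 0.41860 + 0.48333 + 0.61111) / 4 = 0.6028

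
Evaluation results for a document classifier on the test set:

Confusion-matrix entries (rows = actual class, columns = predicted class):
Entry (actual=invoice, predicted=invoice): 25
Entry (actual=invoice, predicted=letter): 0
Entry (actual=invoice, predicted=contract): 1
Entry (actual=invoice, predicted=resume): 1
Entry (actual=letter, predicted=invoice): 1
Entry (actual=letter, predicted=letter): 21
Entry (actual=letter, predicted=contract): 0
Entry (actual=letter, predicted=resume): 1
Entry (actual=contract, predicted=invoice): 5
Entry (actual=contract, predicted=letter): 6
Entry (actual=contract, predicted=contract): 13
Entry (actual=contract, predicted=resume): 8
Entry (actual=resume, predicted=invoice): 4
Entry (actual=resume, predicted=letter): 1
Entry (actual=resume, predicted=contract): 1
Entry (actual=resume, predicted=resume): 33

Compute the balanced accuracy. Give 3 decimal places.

Balanced accuracy = mean of per-class recall.
  invoice: recall = 25/27 = 0.9259
  letter: recall = 21/23 = 0.9130
  contract: recall = 13/32 = 0.4063
  resume: recall = 33/39 = 0.8462
Mean = (0.9259 + 0.9130 + 0.4063 + 0.8462) / 4 = 0.773

0.773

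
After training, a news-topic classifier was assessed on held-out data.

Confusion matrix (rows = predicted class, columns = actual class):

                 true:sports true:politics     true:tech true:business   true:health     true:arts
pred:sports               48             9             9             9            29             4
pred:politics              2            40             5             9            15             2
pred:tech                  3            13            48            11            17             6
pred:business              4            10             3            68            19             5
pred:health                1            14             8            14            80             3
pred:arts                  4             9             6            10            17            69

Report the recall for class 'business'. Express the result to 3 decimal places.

Take TP from the diagonal, FP from the rest of the 'business' prediction marginal, FN from the rest of the 'business' actual marginal.
recall = TP/(TP+FN).
business: TP=68, FN=9+9+11+14+10=53 → 68/121 = 0.5620

0.562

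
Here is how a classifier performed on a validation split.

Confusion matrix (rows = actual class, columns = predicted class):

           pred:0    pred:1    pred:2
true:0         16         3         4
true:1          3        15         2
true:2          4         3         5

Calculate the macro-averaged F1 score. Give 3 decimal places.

0.621

Per-class F1 score (2·TP/(2·TP+FP+FN)):
  0: TP=16, FP=3+4=7, FN=3+4=7 → 32/46 = 0.6957
  1: TP=15, FP=3+3=6, FN=3+2=5 → 30/41 = 0.7317
  2: TP=5, FP=4+2=6, FN=4+3=7 → 10/23 = 0.4348
Macro-F1 score = mean = (0.6957 + 0.7317 + 0.4348) / 3 = 0.621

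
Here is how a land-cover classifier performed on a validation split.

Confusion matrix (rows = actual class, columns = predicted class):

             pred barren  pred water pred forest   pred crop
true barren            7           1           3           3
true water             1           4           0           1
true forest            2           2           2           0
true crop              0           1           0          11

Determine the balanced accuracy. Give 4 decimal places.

Balanced accuracy = mean of per-class recall.
  barren: recall = 7/14 = 0.50000
  water: recall = 4/6 = 0.66667
  forest: recall = 2/6 = 0.33333
  crop: recall = 11/12 = 0.91667
Mean = (0.50000 + 0.66667 + 0.33333 + 0.91667) / 4 = 0.6042

0.6042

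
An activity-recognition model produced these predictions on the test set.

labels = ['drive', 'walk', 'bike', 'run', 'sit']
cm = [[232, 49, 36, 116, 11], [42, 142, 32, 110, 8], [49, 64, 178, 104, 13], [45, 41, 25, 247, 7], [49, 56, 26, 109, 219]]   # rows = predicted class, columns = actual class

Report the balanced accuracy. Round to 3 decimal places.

Balanced accuracy = mean of per-class recall.
  drive: recall = 232/417 = 0.5564
  walk: recall = 142/352 = 0.4034
  bike: recall = 178/297 = 0.5993
  run: recall = 247/686 = 0.3601
  sit: recall = 219/258 = 0.8488
Mean = (0.5564 + 0.4034 + 0.5993 + 0.3601 + 0.8488) / 5 = 0.554

0.554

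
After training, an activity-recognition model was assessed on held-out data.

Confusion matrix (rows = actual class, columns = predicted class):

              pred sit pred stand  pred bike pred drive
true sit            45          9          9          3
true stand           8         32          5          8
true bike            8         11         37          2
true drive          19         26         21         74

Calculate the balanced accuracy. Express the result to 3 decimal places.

0.613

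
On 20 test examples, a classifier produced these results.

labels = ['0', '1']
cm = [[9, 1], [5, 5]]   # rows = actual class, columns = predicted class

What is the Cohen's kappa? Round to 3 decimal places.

0.400

Observed agreement pₒ = trace/N = 14/20 = 0.7000
Expected agreement pₑ = Σ (rowᵢ·colᵢ)/N² = (10·14 + 10·6)/20² = 0.5000
κ = (pₒ − pₑ)/(1 − pₑ) = (0.7000 − 0.5000)/(1 − 0.5000) = 0.400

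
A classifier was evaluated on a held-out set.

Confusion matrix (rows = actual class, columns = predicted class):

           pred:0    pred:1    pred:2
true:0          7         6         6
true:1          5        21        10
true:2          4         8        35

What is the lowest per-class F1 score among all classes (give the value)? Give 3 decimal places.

Per-class F1 score (2·TP/(2·TP+FP+FN)):
  0: TP=7, FP=5+4=9, FN=6+6=12 → 14/35 = 0.4000
  1: TP=21, FP=6+8=14, FN=5+10=15 → 42/71 = 0.5915
  2: TP=35, FP=6+10=16, FN=4+8=12 → 70/98 = 0.7143
Lowest is class '0' with F1 score = 0.400.

0.400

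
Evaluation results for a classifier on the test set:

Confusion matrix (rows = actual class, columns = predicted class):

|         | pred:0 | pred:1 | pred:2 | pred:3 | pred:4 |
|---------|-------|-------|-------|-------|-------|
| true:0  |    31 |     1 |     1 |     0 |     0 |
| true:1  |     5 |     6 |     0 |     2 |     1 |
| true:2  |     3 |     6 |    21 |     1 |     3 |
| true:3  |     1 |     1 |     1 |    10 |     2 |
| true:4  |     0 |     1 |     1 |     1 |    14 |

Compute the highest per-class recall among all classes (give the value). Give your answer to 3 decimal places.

Per-class recall (TP/(TP+FN)):
  0: TP=31, FN=1+1+0+0=2 → 31/33 = 0.9394
  1: TP=6, FN=5+0+2+1=8 → 6/14 = 0.4286
  2: TP=21, FN=3+6+1+3=13 → 21/34 = 0.6176
  3: TP=10, FN=1+1+1+2=5 → 10/15 = 0.6667
  4: TP=14, FN=0+1+1+1=3 → 14/17 = 0.8235
Highest is class '0' with recall = 0.939.

0.939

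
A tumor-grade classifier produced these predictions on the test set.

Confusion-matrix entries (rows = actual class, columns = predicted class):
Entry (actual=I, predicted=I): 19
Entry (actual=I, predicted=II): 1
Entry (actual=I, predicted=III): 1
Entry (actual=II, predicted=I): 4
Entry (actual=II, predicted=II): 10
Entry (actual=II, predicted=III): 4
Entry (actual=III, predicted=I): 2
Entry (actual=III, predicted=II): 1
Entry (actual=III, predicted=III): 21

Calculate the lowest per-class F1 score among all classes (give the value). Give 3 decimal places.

0.667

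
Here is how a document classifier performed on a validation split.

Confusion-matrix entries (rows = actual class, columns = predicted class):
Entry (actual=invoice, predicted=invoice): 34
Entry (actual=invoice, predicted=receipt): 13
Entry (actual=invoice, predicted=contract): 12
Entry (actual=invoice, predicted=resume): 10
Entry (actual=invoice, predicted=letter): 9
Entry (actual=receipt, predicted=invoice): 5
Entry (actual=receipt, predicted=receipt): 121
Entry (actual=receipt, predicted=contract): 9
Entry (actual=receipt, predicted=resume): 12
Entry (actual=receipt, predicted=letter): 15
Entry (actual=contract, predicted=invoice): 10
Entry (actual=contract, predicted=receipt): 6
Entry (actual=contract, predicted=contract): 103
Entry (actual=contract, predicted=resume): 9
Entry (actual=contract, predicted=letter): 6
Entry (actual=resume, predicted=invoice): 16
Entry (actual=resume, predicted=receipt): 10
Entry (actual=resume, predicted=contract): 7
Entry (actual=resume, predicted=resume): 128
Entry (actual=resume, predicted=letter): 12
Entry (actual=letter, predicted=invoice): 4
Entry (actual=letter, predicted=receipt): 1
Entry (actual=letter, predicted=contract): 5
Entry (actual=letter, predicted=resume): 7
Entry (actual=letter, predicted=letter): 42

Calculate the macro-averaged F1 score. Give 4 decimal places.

0.6683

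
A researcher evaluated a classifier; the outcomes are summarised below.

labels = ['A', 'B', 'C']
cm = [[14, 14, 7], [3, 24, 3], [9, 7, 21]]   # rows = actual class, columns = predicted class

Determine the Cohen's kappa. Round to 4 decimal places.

0.3732

Observed agreement pₒ = trace/N = 59/102 = 0.57843
Expected agreement pₑ = Σ (rowᵢ·colᵢ)/N² = (35·26 + 30·45 + 37·31)/102² = 0.32747
κ = (pₒ − pₑ)/(1 − pₑ) = (0.57843 − 0.32747)/(1 − 0.32747) = 0.3732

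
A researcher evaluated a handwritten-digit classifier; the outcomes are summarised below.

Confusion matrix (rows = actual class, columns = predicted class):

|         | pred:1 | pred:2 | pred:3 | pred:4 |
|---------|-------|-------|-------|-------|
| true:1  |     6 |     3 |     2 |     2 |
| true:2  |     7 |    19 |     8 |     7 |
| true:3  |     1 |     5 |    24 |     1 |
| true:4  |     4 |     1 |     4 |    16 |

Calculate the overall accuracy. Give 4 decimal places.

Accuracy = trace / total = (6+19+24+16=65) / 110 = 65/110 = 0.5909

0.5909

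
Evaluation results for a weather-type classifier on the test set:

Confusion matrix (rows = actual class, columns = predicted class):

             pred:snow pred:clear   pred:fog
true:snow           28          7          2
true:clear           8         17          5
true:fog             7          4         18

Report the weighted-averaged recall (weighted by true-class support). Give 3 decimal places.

Per-class recall (TP/(TP+FN)):
  snow: TP=28, FN=7+2=9 → 28/37 = 0.7568
  clear: TP=17, FN=8+5=13 → 17/30 = 0.5667
  fog: TP=18, FN=7+4=11 → 18/29 = 0.6207
Weighted-recall = Σ (supportᵢ/N)·recallᵢ with N=96: (37/96)·0.7568 + (30/96)·0.5667 + (29/96)·0.6207 = 0.656

0.656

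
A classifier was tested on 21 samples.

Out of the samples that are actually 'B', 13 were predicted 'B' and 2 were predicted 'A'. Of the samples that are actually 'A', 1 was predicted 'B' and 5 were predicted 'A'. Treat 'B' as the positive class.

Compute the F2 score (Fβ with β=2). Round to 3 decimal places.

Fβ = (1+β²)·TP / ((1+β²)·TP + β²·FN + FP), with β²=4
= 5·13 / (5·13 + 4·2 + 1) = 0.878

0.878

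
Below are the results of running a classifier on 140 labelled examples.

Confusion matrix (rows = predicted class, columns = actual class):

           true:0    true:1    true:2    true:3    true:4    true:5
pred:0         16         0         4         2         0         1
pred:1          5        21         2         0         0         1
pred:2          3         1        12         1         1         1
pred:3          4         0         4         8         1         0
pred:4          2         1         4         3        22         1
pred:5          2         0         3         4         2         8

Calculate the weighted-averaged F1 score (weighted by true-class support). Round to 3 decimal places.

0.611

Per-class F1 score (2·TP/(2·TP+FP+FN)):
  0: TP=16, FP=0+4+2+0+1=7, FN=5+3+4+2+2=16 → 32/55 = 0.5818
  1: TP=21, FP=5+2+0+0+1=8, FN=0+1+0+1+0=2 → 42/52 = 0.8077
  2: TP=12, FP=3+1+1+1+1=7, FN=4+2+4+4+3=17 → 24/48 = 0.5000
  3: TP=8, FP=4+0+4+1+0=9, FN=2+0+1+3+4=10 → 16/35 = 0.4571
  4: TP=22, FP=2+1+4+3+1=11, FN=0+0+1+1+2=4 → 44/59 = 0.7458
  5: TP=8, FP=2+0+3+4+2=11, FN=1+1+1+0+1=4 → 16/31 = 0.5161
Weighted-F1 score = Σ (supportᵢ/N)·F1 scoreᵢ with N=140: (32/140)·0.5818 + (23/140)·0.8077 + (29/140)·0.5000 + (18/140)·0.4571 + (26/140)·0.7458 + (12/140)·0.5161 = 0.611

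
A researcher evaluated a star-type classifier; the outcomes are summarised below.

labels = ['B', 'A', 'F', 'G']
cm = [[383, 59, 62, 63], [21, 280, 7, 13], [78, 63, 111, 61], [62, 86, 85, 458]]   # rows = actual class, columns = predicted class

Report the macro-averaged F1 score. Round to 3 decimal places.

0.620

Per-class F1 score (2·TP/(2·TP+FP+FN)):
  B: TP=383, FP=21+78+62=161, FN=59+62+63=184 → 766/1111 = 0.6895
  A: TP=280, FP=59+63+86=208, FN=21+7+13=41 → 560/809 = 0.6922
  F: TP=111, FP=62+7+85=154, FN=78+63+61=202 → 222/578 = 0.3841
  G: TP=458, FP=63+13+61=137, FN=62+86+85=233 → 916/1286 = 0.7123
Macro-F1 score = mean = (0.6895 + 0.6922 + 0.3841 + 0.7123) / 4 = 0.620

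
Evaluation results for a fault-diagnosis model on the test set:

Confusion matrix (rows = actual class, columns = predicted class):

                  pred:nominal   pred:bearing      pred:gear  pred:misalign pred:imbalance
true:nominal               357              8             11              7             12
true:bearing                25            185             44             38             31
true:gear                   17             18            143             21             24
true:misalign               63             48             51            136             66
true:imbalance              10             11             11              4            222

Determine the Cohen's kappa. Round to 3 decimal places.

Observed agreement pₒ = trace/N = 1043/1563 = 0.6673
Expected agreement pₑ = Σ (rowᵢ·colᵢ)/N² = (395·472 + 323·270 + 223·260 + 364·206 + 258·355)/1563² = 0.2039
κ = (pₒ − pₑ)/(1 − pₑ) = (0.6673 − 0.2039)/(1 − 0.2039) = 0.582

0.582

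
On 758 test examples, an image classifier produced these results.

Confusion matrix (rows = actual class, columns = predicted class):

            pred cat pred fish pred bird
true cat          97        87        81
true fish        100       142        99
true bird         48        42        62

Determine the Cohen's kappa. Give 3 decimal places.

0.089

Observed agreement pₒ = trace/N = 301/758 = 0.3971
Expected agreement pₑ = Σ (rowᵢ·colᵢ)/N² = (265·245 + 341·271 + 152·242)/758² = 0.3379
κ = (pₒ − pₑ)/(1 − pₑ) = (0.3971 − 0.3379)/(1 − 0.3379) = 0.089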